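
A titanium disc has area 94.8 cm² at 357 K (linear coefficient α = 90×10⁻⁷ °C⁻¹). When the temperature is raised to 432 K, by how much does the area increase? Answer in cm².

ΔA = 0.128 cm²

Area coefficient ≈ 2α; |ΔT| = 75 K
ΔA = 2αA₀ΔT = 2(90×10⁻⁷)(94.8)(75) = 0.128 cm²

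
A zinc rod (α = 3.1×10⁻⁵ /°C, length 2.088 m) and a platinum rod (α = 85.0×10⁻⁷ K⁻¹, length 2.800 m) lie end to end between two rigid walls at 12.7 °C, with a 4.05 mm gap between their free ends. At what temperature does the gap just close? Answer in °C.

T = 58.4 °C

α₁L₁ = 6.4728×10⁻⁵ m/K, α₂L₂ = 2.380×10⁻⁵ m/K → total 8.8528×10⁻⁵ m/K
ΔT = g/(α₁L₁+α₂L₂) = 4.05×10⁻³ / 8.8528×10⁻⁵ = 45.748 K
T = 12.7 + 45.748 = 58.448 °C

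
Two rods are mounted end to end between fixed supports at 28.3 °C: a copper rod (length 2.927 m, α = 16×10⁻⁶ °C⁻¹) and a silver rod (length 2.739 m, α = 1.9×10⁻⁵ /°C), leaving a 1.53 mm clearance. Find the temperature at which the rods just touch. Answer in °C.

Gap closes when ΔL₁ + ΔL₂ = 1.53 mm = 1.53×10⁻³ m
(α₁L₁ + α₂L₂)ΔT = g
α₁L₁ + α₂L₂ = 16×10⁻⁶×2.927 + 1.9×10⁻⁵×2.739 = 9.8873×10⁻⁵ m/K
ΔT = 1.53×10⁻³ / 9.8873×10⁻⁵ = 15.474 K
T = 28.3 + 15.474 = 43.774 °C

T = 43.8 °C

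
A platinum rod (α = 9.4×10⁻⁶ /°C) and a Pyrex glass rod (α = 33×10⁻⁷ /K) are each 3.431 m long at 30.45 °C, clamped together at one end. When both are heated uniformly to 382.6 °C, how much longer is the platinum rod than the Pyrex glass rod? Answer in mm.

ΔT = 352.15 K
platinum: ΔL = 9.4×10⁻⁶ × 3.431 m × 352.15 = 1.1357×10⁻² m = 11.357 mm
Pyrex glass: ΔL = 33×10⁻⁷ × 3.431 m × 352.15 = 3.9871×10⁻³ m = 3.9871 mm
difference = 11.357 − 3.9871 = 7.3699 mm

7.37 mm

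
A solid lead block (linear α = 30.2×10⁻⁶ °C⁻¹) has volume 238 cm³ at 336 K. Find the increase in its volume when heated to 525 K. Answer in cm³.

Isotropic solid: β ≈ 3α = 9.1×10⁻⁵ /K; ΔT = 189 K
ΔV = 3αV₀ΔT = 3(30.2×10⁻⁶)(238)(189) = 4.08 cm³

ΔV = 4.08 cm³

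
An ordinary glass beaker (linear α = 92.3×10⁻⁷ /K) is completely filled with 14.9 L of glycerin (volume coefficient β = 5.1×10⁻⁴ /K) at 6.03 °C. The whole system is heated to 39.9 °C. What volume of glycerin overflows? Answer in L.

The beaker also expands: β_container ≈ 3α = 2.769×10⁻⁵ /K
Net overflow = V₀(β_liq − 3α_cont)ΔT
β − 3α = 5.10×10⁻⁴ − 2.769×10⁻⁵ = 4.8231×10⁻⁴ /K; ΔT = 33.87 K
ΔV = 14.9 × 4.8231×10⁻⁴ × 33.87 = 0.243 L

0.243 L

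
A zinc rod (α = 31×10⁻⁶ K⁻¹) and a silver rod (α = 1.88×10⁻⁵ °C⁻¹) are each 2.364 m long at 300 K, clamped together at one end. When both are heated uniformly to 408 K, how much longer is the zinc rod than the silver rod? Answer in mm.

ΔT = 108 K
zinc: ΔL = 31×10⁻⁶ × 2.364 m × 108 = 7.9147×10⁻³ m = 7.9147 mm
silver: ΔL = 1.88×10⁻⁵ × 2.364 m × 108 = 4.7999×10⁻³ m = 4.7999 mm
difference = 7.9147 − 4.7999 = 3.1148 mm

3.11 mm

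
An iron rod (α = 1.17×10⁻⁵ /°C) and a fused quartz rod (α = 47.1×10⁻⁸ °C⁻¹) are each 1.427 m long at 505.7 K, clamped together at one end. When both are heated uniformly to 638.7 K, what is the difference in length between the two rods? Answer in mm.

2.13 mm

ΔT = 133.0 K
iron: ΔL = 1.17×10⁻⁵ × 1.427 m × 133.0 = 2.2206×10⁻³ m = 2.2206 mm
fused quartz: ΔL = 47.1×10⁻⁸ × 1.427 m × 133.0 = 8.9392×10⁻⁵ m = 0.089392 mm
difference = 2.2206 − 0.089392 = 2.131208 mm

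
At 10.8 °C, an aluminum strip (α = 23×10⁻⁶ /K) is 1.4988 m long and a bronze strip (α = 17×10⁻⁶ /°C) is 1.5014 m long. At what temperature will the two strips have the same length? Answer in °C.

T = 301.3 °C

Equal length when α₁L₁ΔT − α₂L₂ΔT = L₂ − L₁ = 2.60×10⁻³ m
α₁L₁ = 3.44724×10⁻⁵, α₂L₂ = 2.55238×10⁻⁵ → Δ(αL) = 8.9486×10⁻⁶ m/K
ΔT = 2.60×10⁻³ / 8.9486×10⁻⁶ = 290.548 K, so T = 10.8 + 290.548 = 301.348 °C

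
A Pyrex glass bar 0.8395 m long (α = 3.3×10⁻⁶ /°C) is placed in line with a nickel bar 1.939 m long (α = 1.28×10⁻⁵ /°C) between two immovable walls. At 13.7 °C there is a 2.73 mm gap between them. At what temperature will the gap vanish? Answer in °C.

α₁L₁ = 2.77035×10⁻⁶ m/K, α₂L₂ = 2.48192×10⁻⁵ m/K → total 2.758955×10⁻⁵ m/K
ΔT = g/(α₁L₁+α₂L₂) = 2.73×10⁻³ / 2.758955×10⁻⁵ = 98.95 K
T = 13.7 + 98.95 = 112.65 °C

T = 113 °C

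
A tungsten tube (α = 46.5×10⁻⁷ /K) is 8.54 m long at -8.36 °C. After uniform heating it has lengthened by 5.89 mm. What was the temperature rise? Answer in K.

ΔL = αL₀ΔT ⇒ ΔT = ΔL / (αL₀)
ΔT = 5.89×10⁻³ m / (46.5×10⁻⁷ × 8.54 m) = 148.32 K

ΔT = 148 K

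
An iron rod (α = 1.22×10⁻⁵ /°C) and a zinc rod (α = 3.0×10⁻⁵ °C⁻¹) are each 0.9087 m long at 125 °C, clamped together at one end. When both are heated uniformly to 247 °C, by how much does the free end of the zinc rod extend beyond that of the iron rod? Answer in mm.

ΔT = 122 K
iron: ΔL = 1.22×10⁻⁵ × 0.9087 m × 122 = 1.3525×10⁻³ m = 1.3525 mm
zinc: ΔL = 3.0×10⁻⁵ × 0.9087 m × 122 = 3.3258×10⁻³ m = 3.3258 mm
difference = 3.3258 − 1.3525 = 1.9733 mm

1.97 mm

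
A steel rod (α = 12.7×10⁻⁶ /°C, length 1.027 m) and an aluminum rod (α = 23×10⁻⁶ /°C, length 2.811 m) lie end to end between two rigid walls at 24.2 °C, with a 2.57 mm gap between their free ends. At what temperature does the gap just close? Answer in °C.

T = 57.3 °C

α₁L₁ = 1.30429×10⁻⁵ m/K, α₂L₂ = 6.4653×10⁻⁵ m/K → total 7.76959×10⁻⁵ m/K
ΔT = g/(α₁L₁+α₂L₂) = 2.57×10⁻³ / 7.76959×10⁻⁵ = 33.078 K
T = 24.2 + 33.078 = 57.278 °C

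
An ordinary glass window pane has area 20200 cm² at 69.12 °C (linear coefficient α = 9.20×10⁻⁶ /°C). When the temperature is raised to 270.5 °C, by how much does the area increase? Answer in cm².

Area coefficient ≈ 2α; |ΔT| = 201.38 K
ΔA = 2αA₀ΔT = 2(9.20×10⁻⁶)(20200)(201.38) = 74.8 cm²

ΔA = 74.8 cm²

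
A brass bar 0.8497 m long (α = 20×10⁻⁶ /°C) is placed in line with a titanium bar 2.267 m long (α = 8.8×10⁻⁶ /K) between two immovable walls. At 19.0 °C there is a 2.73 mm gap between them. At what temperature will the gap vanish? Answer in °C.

T = 92.9 °C

α₁L₁ = 1.6994×10⁻⁵ m/K, α₂L₂ = 1.99496×10⁻⁵ m/K → total 3.69436×10⁻⁵ m/K
ΔT = g/(α₁L₁+α₂L₂) = 2.73×10⁻³ / 3.69436×10⁻⁵ = 73.896 K
T = 19.0 + 73.896 = 92.896 °C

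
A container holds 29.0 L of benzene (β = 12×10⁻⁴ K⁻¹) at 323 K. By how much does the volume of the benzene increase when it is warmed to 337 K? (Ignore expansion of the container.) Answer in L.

|ΔT| = |337 − 323| = 14 K
ΔV = βV₀ΔT = (12×10⁻⁴)(29.0)(14) = 0.487 L

ΔV = 0.487 L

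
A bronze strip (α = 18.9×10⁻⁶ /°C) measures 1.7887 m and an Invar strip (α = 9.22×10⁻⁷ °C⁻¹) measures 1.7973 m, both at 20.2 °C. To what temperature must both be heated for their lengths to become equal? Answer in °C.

T = 287.7 °C

L₁(1 + α₁ΔT) = L₂(1 + α₂ΔT) ⇒ ΔT = (L₂ − L₁)/(α₁L₁ − α₂L₂)
L₂ − L₁ = 1.7973 − 1.7887 = 8.60×10⁻³ m
α₁L₁ − α₂L₂ = 18.9×10⁻⁶×1.7887 − 9.22×10⁻⁷×1.7973 = 3.21493194×10⁻⁵ m/K
ΔT = 8.60×10⁻³ / 3.21493194×10⁻⁵ = 267.502 K
T = 20.2 + 267.502 = 287.702 °C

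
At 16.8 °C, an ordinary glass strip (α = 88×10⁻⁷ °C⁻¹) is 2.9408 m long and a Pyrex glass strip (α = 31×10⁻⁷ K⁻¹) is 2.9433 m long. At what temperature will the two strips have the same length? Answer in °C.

Equal length when α₁L₁ΔT − α₂L₂ΔT = L₂ − L₁ = 2.50×10⁻³ m
α₁L₁ = 2.587904×10⁻⁵, α₂L₂ = 9.12423×10⁻⁶ → Δ(αL) = 1.675481×10⁻⁵ m/K
ΔT = 2.50×10⁻³ / 1.675481×10⁻⁵ = 149.211 K, so T = 16.8 + 149.211 = 166.011 °C

T = 166.0 °C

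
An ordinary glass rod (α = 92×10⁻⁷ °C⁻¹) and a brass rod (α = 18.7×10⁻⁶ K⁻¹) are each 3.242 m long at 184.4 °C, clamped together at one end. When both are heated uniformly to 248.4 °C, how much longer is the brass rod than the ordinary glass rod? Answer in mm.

1.97 mm

ΔT = 64.0 K
ordinary glass: ΔL = 92×10⁻⁷ × 3.242 m × 64.0 = 1.9089×10⁻³ m = 1.9089 mm
brass: ΔL = 18.7×10⁻⁶ × 3.242 m × 64.0 = 3.8800×10⁻³ m = 3.8800 mm
difference = 3.8800 − 1.9089 = 1.9711 mm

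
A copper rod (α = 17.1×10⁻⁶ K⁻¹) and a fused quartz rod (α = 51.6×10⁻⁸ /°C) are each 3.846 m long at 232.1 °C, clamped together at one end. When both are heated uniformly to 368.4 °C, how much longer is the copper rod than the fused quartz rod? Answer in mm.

8.69 mm

ΔT = 136.3 K
copper: ΔL = 17.1×10⁻⁶ × 3.846 m × 136.3 = 8.9640×10⁻³ m = 8.9640 mm
fused quartz: ΔL = 51.6×10⁻⁸ × 3.846 m × 136.3 = 2.7049×10⁻⁴ m = 0.27049 mm
difference = 8.9640 − 0.27049 = 8.69351 mm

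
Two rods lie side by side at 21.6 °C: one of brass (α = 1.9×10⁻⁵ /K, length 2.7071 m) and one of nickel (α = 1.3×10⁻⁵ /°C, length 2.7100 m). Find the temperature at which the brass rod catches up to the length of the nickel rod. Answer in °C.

T = 200.6 °C

L₁(1 + α₁ΔT) = L₂(1 + α₂ΔT) ⇒ ΔT = (L₂ − L₁)/(α₁L₁ − α₂L₂)
L₂ − L₁ = 2.7100 − 2.7071 = 2.90×10⁻³ m
α₁L₁ − α₂L₂ = 1.9×10⁻⁵×2.7071 − 1.3×10⁻⁵×2.7100 = 1.62049×10⁻⁵ m/K
ΔT = 2.90×10⁻³ / 1.62049×10⁻⁵ = 178.958 K
T = 21.6 + 178.958 = 200.558 °C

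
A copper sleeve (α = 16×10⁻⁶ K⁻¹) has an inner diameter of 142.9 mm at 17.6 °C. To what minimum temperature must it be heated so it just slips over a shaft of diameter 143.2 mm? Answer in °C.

T = 149 °C

Required Δd = 143.2 − 142.9 = 0.3 mm
Δd = αd₀ΔT ⇒ ΔT = Δd/(αd₀) = 0.3 / (16×10⁻⁶ × 142.9) = 131.21 K
T_min = 17.6 + 131.21 = 148.81 °C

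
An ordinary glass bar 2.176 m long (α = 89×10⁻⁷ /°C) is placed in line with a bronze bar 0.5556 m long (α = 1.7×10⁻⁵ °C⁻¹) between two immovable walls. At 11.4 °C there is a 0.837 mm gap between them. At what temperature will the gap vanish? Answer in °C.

α₁L₁ = 1.93664×10⁻⁵ m/K, α₂L₂ = 9.4452×10⁻⁶ m/K → total 2.88116×10⁻⁵ m/K
ΔT = g/(α₁L₁+α₂L₂) = 8.37×10⁻⁴ / 2.88116×10⁻⁵ = 29.051 K
T = 11.4 + 29.051 = 40.451 °C

T = 40.5 °C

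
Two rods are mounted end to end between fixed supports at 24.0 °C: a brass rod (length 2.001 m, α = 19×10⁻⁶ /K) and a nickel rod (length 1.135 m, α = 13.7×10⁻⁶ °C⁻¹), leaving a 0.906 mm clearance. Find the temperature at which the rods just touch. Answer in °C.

T = 40.9 °C

Gap closes when ΔL₁ + ΔL₂ = 0.906 mm = 9.06×10⁻⁴ m
(α₁L₁ + α₂L₂)ΔT = g
α₁L₁ + α₂L₂ = 19×10⁻⁶×2.001 + 13.7×10⁻⁶×1.135 = 5.35685×10⁻⁵ m/K
ΔT = 9.06×10⁻⁴ / 5.35685×10⁻⁵ = 16.913 K
T = 24.0 + 16.913 = 40.913 °C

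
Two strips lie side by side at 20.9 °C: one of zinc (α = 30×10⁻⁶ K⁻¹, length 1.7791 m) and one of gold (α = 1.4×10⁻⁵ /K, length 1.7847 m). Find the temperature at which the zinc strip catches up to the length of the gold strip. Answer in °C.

T = 218.2 °C

L₁(1 + α₁ΔT) = L₂(1 + α₂ΔT) ⇒ ΔT = (L₂ − L₁)/(α₁L₁ − α₂L₂)
L₂ − L₁ = 1.7847 − 1.7791 = 5.60×10⁻³ m
α₁L₁ − α₂L₂ = 30×10⁻⁶×1.7791 − 1.4×10⁻⁵×1.7847 = 2.83872×10⁻⁵ m/K
ΔT = 5.60×10⁻³ / 2.83872×10⁻⁵ = 197.272 K
T = 20.9 + 197.272 = 218.172 °C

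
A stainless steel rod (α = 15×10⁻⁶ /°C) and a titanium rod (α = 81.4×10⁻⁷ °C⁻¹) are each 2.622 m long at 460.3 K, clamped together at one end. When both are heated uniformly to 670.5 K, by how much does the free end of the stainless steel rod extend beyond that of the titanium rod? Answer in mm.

3.78 mm

ΔT = 210.2 K
stainless steel: ΔL = 15×10⁻⁶ × 2.622 m × 210.2 = 8.2672×10⁻³ m = 8.2672 mm
titanium: ΔL = 81.4×10⁻⁷ × 2.622 m × 210.2 = 4.4863×10⁻³ m = 4.4863 mm
difference = 8.2672 − 4.4863 = 3.7809 mm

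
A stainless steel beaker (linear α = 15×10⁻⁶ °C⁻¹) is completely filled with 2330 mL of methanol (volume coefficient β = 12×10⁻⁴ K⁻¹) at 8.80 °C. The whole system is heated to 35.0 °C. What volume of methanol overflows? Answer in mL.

The beaker also expands: β_container ≈ 3α = 4.5×10⁻⁵ /K
Net overflow = V₀(β_liq − 3α_cont)ΔT
β − 3α = 1.20×10⁻³ − 4.5×10⁻⁵ = 1.155×10⁻³ /K; ΔT = 26.20 K
ΔV = 2330 × 1.155×10⁻³ × 26.20 = 70.5 mL

70.5 mL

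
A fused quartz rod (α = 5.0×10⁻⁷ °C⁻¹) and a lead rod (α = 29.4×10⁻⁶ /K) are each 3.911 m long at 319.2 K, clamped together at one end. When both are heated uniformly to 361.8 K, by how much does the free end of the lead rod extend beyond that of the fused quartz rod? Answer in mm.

4.81 mm

ΔT = 42.6 K
fused quartz: ΔL = 5.0×10⁻⁷ × 3.911 m × 42.6 = 8.3304×10⁻⁵ m = 0.083304 mm
lead: ΔL = 29.4×10⁻⁶ × 3.911 m × 42.6 = 4.8983×10⁻³ m = 4.8983 mm
difference = 4.8983 − 0.083304 = 4.814996 mm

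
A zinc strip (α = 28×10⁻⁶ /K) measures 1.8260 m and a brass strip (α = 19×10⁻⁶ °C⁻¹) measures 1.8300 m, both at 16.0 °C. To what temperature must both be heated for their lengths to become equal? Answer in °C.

T = 260.5 °C

Equal length when α₁L₁ΔT − α₂L₂ΔT = L₂ − L₁ = 4.00×10⁻³ m
α₁L₁ = 5.1128×10⁻⁵, α₂L₂ = 3.477×10⁻⁵ → Δ(αL) = 1.6358×10⁻⁵ m/K
ΔT = 4.00×10⁻³ / 1.6358×10⁻⁵ = 244.529 K, so T = 16.0 + 244.529 = 260.529 °C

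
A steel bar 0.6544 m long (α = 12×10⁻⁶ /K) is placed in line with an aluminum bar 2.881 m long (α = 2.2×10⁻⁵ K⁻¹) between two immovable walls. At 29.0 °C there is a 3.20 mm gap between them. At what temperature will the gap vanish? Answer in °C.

Gap closes when ΔL₁ + ΔL₂ = 3.20 mm = 3.20×10⁻³ m
(α₁L₁ + α₂L₂)ΔT = g
α₁L₁ + α₂L₂ = 12×10⁻⁶×0.6544 + 2.2×10⁻⁵×2.881 = 7.12348×10⁻⁵ m/K
ΔT = 3.20×10⁻³ / 7.12348×10⁻⁵ = 44.922 K
T = 29.0 + 44.922 = 73.922 °C

T = 73.9 °C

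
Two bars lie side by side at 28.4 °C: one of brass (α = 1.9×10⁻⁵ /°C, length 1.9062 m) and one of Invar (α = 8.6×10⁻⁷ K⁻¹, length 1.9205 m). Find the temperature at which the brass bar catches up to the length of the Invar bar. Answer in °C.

Equal length when α₁L₁ΔT − α₂L₂ΔT = L₂ − L₁ = 1.43×10⁻² m
α₁L₁ = 3.62178×10⁻⁵, α₂L₂ = 1.65163×10⁻⁶ → Δ(αL) = 3.456617×10⁻⁵ m/K
ΔT = 1.43×10⁻² / 3.456617×10⁻⁵ = 413.699 K, so T = 28.4 + 413.699 = 442.099 °C

T = 442.1 °C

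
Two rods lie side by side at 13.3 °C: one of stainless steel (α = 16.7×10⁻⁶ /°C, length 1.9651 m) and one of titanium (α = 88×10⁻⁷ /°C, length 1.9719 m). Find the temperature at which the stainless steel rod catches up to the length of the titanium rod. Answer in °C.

T = 453.0 °C

Equal length when α₁L₁ΔT − α₂L₂ΔT = L₂ − L₁ = 6.80×10⁻³ m
α₁L₁ = 3.281717×10⁻⁵, α₂L₂ = 1.735272×10⁻⁵ → Δ(αL) = 1.546445×10⁻⁵ m/K
ΔT = 6.80×10⁻³ / 1.546445×10⁻⁵ = 439.718 K, so T = 13.3 + 439.718 = 453.018 °C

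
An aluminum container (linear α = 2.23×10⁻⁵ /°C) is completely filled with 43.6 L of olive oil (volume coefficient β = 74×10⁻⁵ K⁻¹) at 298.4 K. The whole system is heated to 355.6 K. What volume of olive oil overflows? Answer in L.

1.68 L

The container also expands: β_container ≈ 3α = 6.69×10⁻⁵ /K
Net overflow = V₀(β_liq − 3α_cont)ΔT
β − 3α = 7.40×10⁻⁴ − 6.69×10⁻⁵ = 6.731×10⁻⁴ /K; ΔT = 57.2 K
ΔV = 43.6 × 6.731×10⁻⁴ × 57.2 = 1.68 L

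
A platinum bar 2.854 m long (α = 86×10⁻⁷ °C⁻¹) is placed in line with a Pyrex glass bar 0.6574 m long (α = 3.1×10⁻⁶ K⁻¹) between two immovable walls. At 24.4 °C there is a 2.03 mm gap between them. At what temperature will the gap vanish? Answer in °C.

T = 101 °C

α₁L₁ = 2.45444×10⁻⁵ m/K, α₂L₂ = 2.03794×10⁻⁶ m/K → total 2.658234×10⁻⁵ m/K
ΔT = g/(α₁L₁+α₂L₂) = 2.03×10⁻³ / 2.658234×10⁻⁵ = 76.37 K
T = 24.4 + 76.37 = 100.77 °C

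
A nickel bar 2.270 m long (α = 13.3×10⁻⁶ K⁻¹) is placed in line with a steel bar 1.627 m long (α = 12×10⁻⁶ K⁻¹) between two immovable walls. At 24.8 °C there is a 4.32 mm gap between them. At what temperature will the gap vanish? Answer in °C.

α₁L₁ = 3.0191×10⁻⁵ m/K, α₂L₂ = 1.9524×10⁻⁵ m/K → total 4.9715×10⁻⁵ m/K
ΔT = g/(α₁L₁+α₂L₂) = 4.32×10⁻³ / 4.9715×10⁻⁵ = 86.90 K
T = 24.8 + 86.90 = 111.70 °C

T = 112 °C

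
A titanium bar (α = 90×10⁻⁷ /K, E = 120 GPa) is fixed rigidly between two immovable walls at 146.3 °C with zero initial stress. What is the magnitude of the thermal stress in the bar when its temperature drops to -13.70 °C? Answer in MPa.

σ = 173 MPa

Fully constrained: the free strain ε = αΔT is blocked, so σ = Eε = EαΔT.
|ΔT| = 160.00 K
σ = 120×10⁹ × 90×10⁻⁷ × 160.00 = 1.73×10⁸ Pa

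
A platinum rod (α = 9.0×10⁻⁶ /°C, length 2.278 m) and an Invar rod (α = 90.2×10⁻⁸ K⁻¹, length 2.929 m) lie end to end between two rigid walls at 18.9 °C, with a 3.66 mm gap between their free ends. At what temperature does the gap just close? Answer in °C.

T = 177 °C

Gap closes when ΔL₁ + ΔL₂ = 3.66 mm = 3.66×10⁻³ m
(α₁L₁ + α₂L₂)ΔT = g
α₁L₁ + α₂L₂ = 9.0×10⁻⁶×2.278 + 90.2×10⁻⁸×2.929 = 2.3143958×10⁻⁵ m/K
ΔT = 3.66×10⁻³ / 2.3143958×10⁻⁵ = 158.14 K
T = 18.9 + 158.14 = 177.04 °C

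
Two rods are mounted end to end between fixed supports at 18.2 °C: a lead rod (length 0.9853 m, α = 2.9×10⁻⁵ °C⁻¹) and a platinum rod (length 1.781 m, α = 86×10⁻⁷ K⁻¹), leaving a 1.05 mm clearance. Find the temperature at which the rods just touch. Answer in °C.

Gap closes when ΔL₁ + ΔL₂ = 1.05 mm = 1.05×10⁻³ m
(α₁L₁ + α₂L₂)ΔT = g
α₁L₁ + α₂L₂ = 2.9×10⁻⁵×0.9853 + 86×10⁻⁷×1.781 = 4.38903×10⁻⁵ m/K
ΔT = 1.05×10⁻³ / 4.38903×10⁻⁵ = 23.923 K
T = 18.2 + 23.923 = 42.123 °C

T = 42.1 °C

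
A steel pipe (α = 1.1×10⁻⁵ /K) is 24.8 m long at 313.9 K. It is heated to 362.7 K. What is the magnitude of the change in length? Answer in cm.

ΔL = 1.33 cm

|ΔT| = |362.7 − 313.9| = 48.8 K
ΔL = αL₀ΔT = (1.1×10⁻⁵)(24.8)(48.8) = 1.33×10⁻² m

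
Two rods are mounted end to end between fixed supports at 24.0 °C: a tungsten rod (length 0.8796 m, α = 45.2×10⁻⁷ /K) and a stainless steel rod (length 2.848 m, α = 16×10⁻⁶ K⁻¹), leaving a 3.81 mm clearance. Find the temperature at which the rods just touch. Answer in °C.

T = 101 °C

α₁L₁ = 3.975792×10⁻⁶ m/K, α₂L₂ = 4.5568×10⁻⁵ m/K → total 4.9543792×10⁻⁵ m/K
ΔT = g/(α₁L₁+α₂L₂) = 3.81×10⁻³ / 4.9543792×10⁻⁵ = 76.90 K
T = 24.0 + 76.90 = 100.90 °C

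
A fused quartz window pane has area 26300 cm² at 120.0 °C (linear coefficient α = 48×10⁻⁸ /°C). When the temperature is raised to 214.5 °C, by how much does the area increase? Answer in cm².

ΔA = 2.39 cm²

Area coefficient ≈ 2α; |ΔT| = 94.5 K
ΔA = 2αA₀ΔT = 2(48×10⁻⁸)(26300)(94.5) = 2.39 cm²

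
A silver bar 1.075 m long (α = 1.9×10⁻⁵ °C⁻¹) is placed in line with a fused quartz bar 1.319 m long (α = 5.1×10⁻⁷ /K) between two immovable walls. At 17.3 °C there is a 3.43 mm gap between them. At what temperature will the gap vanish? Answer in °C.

Gap closes when ΔL₁ + ΔL₂ = 3.43 mm = 3.43×10⁻³ m
(α₁L₁ + α₂L₂)ΔT = g
α₁L₁ + α₂L₂ = 1.9×10⁻⁵×1.075 + 5.1×10⁻⁷×1.319 = 2.109769×10⁻⁵ m/K
ΔT = 3.43×10⁻³ / 2.109769×10⁻⁵ = 162.58 K
T = 17.3 + 162.58 = 179.88 °C

T = 180 °C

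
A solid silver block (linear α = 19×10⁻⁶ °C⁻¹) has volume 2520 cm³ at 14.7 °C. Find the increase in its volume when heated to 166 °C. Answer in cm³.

Isotropic solid: β ≈ 3α = 5.7×10⁻⁵ /K; ΔT = 151.3 K
ΔV = 3αV₀ΔT = 3(19×10⁻⁶)(2520)(151.3) = 21.7 cm³

ΔV = 21.7 cm³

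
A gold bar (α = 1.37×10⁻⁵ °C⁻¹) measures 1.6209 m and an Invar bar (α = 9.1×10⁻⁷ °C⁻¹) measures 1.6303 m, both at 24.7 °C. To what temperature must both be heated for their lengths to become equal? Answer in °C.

T = 478.3 °C

Equal length when α₁L₁ΔT − α₂L₂ΔT = L₂ − L₁ = 9.40×10⁻³ m
α₁L₁ = 2.220633×10⁻⁵, α₂L₂ = 1.483573×10⁻⁶ → Δ(αL) = 2.0722757×10⁻⁵ m/K
ΔT = 9.40×10⁻³ / 2.0722757×10⁻⁵ = 453.608 K, so T = 24.7 + 453.608 = 478.308 °C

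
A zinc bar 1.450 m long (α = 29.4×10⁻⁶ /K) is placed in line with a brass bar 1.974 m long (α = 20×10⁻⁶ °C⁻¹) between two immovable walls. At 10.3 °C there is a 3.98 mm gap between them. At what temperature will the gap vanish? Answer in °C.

T = 58.8 °C

α₁L₁ = 4.263×10⁻⁵ m/K, α₂L₂ = 3.948×10⁻⁵ m/K → total 8.211×10⁻⁵ m/K
ΔT = g/(α₁L₁+α₂L₂) = 3.98×10⁻³ / 8.211×10⁻⁵ = 48.472 K
T = 10.3 + 48.472 = 58.772 °C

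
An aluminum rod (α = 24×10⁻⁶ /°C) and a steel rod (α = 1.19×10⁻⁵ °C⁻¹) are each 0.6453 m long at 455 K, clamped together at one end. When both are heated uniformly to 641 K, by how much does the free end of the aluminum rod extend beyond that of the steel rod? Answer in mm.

1.45 mm

ΔT = 186 K
aluminum: ΔL = 24×10⁻⁶ × 0.6453 m × 186 = 2.8806×10⁻³ m = 2.8806 mm
steel: ΔL = 1.19×10⁻⁵ × 0.6453 m × 186 = 1.4283×10⁻³ m = 1.4283 mm
difference = 2.8806 − 1.4283 = 1.4523 mm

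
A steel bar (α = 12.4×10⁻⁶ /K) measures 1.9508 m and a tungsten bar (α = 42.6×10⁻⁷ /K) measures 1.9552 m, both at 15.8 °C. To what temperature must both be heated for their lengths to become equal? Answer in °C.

L₁(1 + α₁ΔT) = L₂(1 + α₂ΔT) ⇒ ΔT = (L₂ − L₁)/(α₁L₁ − α₂L₂)
L₂ − L₁ = 1.9552 − 1.9508 = 4.40×10⁻³ m
α₁L₁ − α₂L₂ = 12.4×10⁻⁶×1.9508 − 42.6×10⁻⁷×1.9552 = 1.5860768×10⁻⁵ m/K
ΔT = 4.40×10⁻³ / 1.5860768×10⁻⁵ = 277.414 K
T = 15.8 + 277.414 = 293.214 °C

T = 293.2 °C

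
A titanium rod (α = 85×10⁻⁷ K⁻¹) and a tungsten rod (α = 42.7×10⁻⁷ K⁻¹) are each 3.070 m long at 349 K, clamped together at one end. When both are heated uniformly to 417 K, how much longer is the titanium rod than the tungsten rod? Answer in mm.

0.883 mm

ΔT = 68 K
titanium: ΔL = 85×10⁻⁷ × 3.070 m × 68 = 1.7745×10⁻³ m = 1.7745 mm
tungsten: ΔL = 42.7×10⁻⁷ × 3.070 m × 68 = 8.9141×10⁻⁴ m = 0.89141 mm
difference = 1.7745 − 0.89141 = 0.88309 mm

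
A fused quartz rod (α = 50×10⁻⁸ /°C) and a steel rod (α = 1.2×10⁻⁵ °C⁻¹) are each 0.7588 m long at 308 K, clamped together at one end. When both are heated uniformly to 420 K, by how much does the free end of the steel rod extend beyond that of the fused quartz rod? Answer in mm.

ΔT = 112 K
fused quartz: ΔL = 50×10⁻⁸ × 0.7588 m × 112 = 4.2493×10⁻⁵ m = 0.042493 mm
steel: ΔL = 1.2×10⁻⁵ × 0.7588 m × 112 = 1.0198×10⁻³ m = 1.0198 mm
difference = 1.0198 − 0.042493 = 0.977307 mm

0.977 mm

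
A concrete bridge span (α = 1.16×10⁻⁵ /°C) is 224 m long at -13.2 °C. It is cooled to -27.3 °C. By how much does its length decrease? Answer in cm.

ΔL = 3.66 cm

|ΔT| = |-27.3 − (-13.2)| = 14.1 K
ΔL = αL₀ΔT = (1.16×10⁻⁵)(224)(14.1) = 3.66×10⁻² m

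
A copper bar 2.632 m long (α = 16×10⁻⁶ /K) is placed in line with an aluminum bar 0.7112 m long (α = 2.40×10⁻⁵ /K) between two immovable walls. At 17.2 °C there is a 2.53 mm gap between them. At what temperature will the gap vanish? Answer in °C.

α₁L₁ = 4.2112×10⁻⁵ m/K, α₂L₂ = 1.70688×10⁻⁵ m/K → total 5.91808×10⁻⁵ m/K
ΔT = g/(α₁L₁+α₂L₂) = 2.53×10⁻³ / 5.91808×10⁻⁵ = 42.750 K
T = 17.2 + 42.750 = 59.950 °C

T = 60.0 °C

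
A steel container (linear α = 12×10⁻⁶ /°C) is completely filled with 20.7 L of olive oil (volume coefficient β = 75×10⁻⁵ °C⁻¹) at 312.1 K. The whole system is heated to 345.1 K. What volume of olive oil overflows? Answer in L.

0.488 L

The container also expands: β_container ≈ 3α = 3.6×10⁻⁵ /K
Net overflow = V₀(β_liq − 3α_cont)ΔT
β − 3α = 7.50×10⁻⁴ − 3.6×10⁻⁵ = 7.14×10⁻⁴ /K; ΔT = 33.0 K
ΔV = 20.7 × 7.14×10⁻⁴ × 33.0 = 0.488 L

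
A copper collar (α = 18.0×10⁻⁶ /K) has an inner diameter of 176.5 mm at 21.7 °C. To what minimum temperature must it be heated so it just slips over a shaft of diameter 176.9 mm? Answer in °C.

T = 148 °C

Required Δd = 176.9 − 176.5 = 0.4 mm
Δd = αd₀ΔT ⇒ ΔT = Δd/(αd₀) = 0.4 / (18.0×10⁻⁶ × 176.5) = 125.90 K
T_min = 21.7 + 125.90 = 147.60 °C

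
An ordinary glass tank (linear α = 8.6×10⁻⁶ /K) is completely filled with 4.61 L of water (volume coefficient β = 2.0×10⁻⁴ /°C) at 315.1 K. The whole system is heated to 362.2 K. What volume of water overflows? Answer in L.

0.0378 L

The tank also expands: β_container ≈ 3α = 2.58×10⁻⁵ /K
Net overflow = V₀(β_liq − 3α_cont)ΔT
β − 3α = 2.00×10⁻⁴ − 2.58×10⁻⁵ = 1.742×10⁻⁴ /K; ΔT = 47.1 K
ΔV = 4.61 × 1.742×10⁻⁴ × 47.1 = 0.0378 L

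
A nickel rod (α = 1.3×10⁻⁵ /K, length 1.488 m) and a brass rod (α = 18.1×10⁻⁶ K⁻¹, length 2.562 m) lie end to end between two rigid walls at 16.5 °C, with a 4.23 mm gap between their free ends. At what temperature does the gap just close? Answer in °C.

Gap closes when ΔL₁ + ΔL₂ = 4.23 mm = 4.23×10⁻³ m
(α₁L₁ + α₂L₂)ΔT = g
α₁L₁ + α₂L₂ = 1.3×10⁻⁵×1.488 + 18.1×10⁻⁶×2.562 = 6.57162×10⁻⁵ m/K
ΔT = 4.23×10⁻³ / 6.57162×10⁻⁵ = 64.368 K
T = 16.5 + 64.368 = 80.868 °C

T = 80.9 °C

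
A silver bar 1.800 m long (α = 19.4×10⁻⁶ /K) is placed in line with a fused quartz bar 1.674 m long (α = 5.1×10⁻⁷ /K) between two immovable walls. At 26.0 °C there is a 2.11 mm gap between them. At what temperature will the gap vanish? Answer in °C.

α₁L₁ = 3.492×10⁻⁵ m/K, α₂L₂ = 8.5374×10⁻⁷ m/K → total 3.577374×10⁻⁵ m/K
ΔT = g/(α₁L₁+α₂L₂) = 2.11×10⁻³ / 3.577374×10⁻⁵ = 58.982 K
T = 26.0 + 58.982 = 84.982 °C

T = 85.0 °C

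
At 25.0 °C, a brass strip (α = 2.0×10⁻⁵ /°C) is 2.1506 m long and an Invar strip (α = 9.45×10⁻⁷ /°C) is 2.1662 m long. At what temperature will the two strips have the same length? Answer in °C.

T = 405.8 °C

Equal length when α₁L₁ΔT − α₂L₂ΔT = L₂ − L₁ = 1.56×10⁻² m
α₁L₁ = 4.3012×10⁻⁵, α₂L₂ = 2.047059×10⁻⁶ → Δ(αL) = 4.0964941×10⁻⁵ m/K
ΔT = 1.56×10⁻² / 4.0964941×10⁻⁵ = 380.813 K, so T = 25.0 + 380.813 = 405.813 °C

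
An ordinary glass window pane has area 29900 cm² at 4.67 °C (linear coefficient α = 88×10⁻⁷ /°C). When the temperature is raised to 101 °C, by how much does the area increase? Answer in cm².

Area coefficient ≈ 2α; |ΔT| = 96.33 K
ΔA = 2αA₀ΔT = 2(88×10⁻⁷)(29900)(96.33) = 50.7 cm²

ΔA = 50.7 cm²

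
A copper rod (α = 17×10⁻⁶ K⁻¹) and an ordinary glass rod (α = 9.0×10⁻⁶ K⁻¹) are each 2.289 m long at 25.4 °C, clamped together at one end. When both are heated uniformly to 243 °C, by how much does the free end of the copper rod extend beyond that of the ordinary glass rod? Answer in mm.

ΔT = 217.6 K
copper: ΔL = 17×10⁻⁶ × 2.289 m × 217.6 = 8.4675×10⁻³ m = 8.4675 mm
ordinary glass: ΔL = 9.0×10⁻⁶ × 2.289 m × 217.6 = 4.4828×10⁻³ m = 4.4828 mm
difference = 8.4675 − 4.4828 = 3.9847 mm

3.98 mm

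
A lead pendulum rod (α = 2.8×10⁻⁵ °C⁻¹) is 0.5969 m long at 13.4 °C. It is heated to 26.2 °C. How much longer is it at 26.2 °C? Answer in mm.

|ΔT| = |26.2 − 13.4| = 12.8 K
ΔL = αL₀ΔT = (2.8×10⁻⁵)(0.5969)(12.8) = 2.14×10⁻⁴ m

ΔL = 0.214 mm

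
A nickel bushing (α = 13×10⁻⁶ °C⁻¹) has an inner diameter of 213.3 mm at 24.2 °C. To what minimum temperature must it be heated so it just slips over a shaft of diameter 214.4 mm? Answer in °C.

T = 421 °C

Required Δd = 214.4 − 213.3 = 1.1 mm
Δd = αd₀ΔT ⇒ ΔT = Δd/(αd₀) = 1.1 / (13×10⁻⁶ × 213.3) = 396.70 K
T_min = 24.2 + 396.70 = 420.90 °C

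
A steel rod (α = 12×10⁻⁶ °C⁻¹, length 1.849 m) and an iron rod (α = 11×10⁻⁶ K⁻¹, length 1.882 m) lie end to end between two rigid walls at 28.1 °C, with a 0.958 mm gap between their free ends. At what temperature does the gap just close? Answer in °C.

Gap closes when ΔL₁ + ΔL₂ = 0.958 mm = 9.58×10⁻⁴ m
(α₁L₁ + α₂L₂)ΔT = g
α₁L₁ + α₂L₂ = 12×10⁻⁶×1.849 + 11×10⁻⁶×1.882 = 4.289×10⁻⁵ m/K
ΔT = 9.58×10⁻⁴ / 4.289×10⁻⁵ = 22.336 K
T = 28.1 + 22.336 = 50.436 °C

T = 50.4 °C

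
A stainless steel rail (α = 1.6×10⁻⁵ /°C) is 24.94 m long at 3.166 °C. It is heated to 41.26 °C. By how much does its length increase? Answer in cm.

ΔL = 1.52 cm

|ΔT| = |41.26 − 3.166| = 38.094 K
ΔL = αL₀ΔT = (1.6×10⁻⁵)(24.94)(38.094) = 1.52×10⁻² m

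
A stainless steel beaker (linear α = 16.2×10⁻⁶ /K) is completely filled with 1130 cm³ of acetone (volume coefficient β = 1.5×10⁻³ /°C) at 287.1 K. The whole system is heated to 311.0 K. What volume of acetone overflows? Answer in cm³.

39.2 cm³

The beaker also expands: β_container ≈ 3α = 4.86×10⁻⁵ /K
Net overflow = V₀(β_liq − 3α_cont)ΔT
β − 3α = 1.50×10⁻³ − 4.86×10⁻⁵ = 1.4514×10⁻³ /K; ΔT = 23.9 K
ΔV = 1130 × 1.4514×10⁻³ × 23.9 = 39.2 cm³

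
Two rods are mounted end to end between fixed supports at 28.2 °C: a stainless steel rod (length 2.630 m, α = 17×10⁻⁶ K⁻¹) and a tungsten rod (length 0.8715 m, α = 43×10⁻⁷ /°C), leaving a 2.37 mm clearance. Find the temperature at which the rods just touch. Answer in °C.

T = 77.1 °C

Gap closes when ΔL₁ + ΔL₂ = 2.37 mm = 2.37×10⁻³ m
(α₁L₁ + α₂L₂)ΔT = g
α₁L₁ + α₂L₂ = 17×10⁻⁶×2.630 + 43×10⁻⁷×0.8715 = 4.845745×10⁻⁵ m/K
ΔT = 2.37×10⁻³ / 4.845745×10⁻⁵ = 48.909 K
T = 28.2 + 48.909 = 77.109 °C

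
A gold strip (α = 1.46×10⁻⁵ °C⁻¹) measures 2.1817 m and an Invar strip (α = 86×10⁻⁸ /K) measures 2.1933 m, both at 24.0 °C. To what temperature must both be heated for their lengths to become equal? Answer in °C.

L₁(1 + α₁ΔT) = L₂(1 + α₂ΔT) ⇒ ΔT = (L₂ − L₁)/(α₁L₁ − α₂L₂)
L₂ − L₁ = 2.1933 − 2.1817 = 1.16×10⁻² m
α₁L₁ − α₂L₂ = 1.46×10⁻⁵×2.1817 − 86×10⁻⁸×2.1933 = 2.9966582×10⁻⁵ m/K
ΔT = 1.16×10⁻² / 2.9966582×10⁻⁵ = 387.098 K
T = 24.0 + 387.098 = 411.098 °C

T = 411.1 °C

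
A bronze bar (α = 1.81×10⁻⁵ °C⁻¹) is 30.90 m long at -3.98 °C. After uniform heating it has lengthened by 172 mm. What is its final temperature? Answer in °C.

ΔL = αL₀ΔT ⇒ ΔT = ΔL / (αL₀)
ΔT = 172×10⁻³ m / (1.81×10⁻⁵ × 30.90 m) = 307.53 K
T = -3.98 + 307.53 = 303.55 °C

T = 304 °C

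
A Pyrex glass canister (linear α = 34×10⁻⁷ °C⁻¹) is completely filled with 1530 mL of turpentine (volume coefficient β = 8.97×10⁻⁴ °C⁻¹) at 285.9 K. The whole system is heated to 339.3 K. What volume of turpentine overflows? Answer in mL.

The canister also expands: β_container ≈ 3α = 1.02×10⁻⁵ /K
Net overflow = V₀(β_liq − 3α_cont)ΔT
β − 3α = 8.97×10⁻⁴ − 1.02×10⁻⁵ = 8.868×10⁻⁴ /K; ΔT = 53.4 K
ΔV = 1530 × 8.868×10⁻⁴ × 53.4 = 72.5 mL

72.5 mL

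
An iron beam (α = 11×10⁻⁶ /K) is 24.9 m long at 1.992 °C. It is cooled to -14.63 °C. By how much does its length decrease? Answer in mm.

|ΔT| = |-14.63 − 1.992| = 16.622 K
ΔL = αL₀ΔT = (11×10⁻⁶)(24.9)(16.622) = 4.55×10⁻³ m

ΔL = 4.55 mm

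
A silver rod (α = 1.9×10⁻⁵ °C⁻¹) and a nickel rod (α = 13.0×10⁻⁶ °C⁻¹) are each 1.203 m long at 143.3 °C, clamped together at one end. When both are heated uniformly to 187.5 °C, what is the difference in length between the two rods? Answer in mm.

ΔT = 44.2 K
silver: ΔL = 1.9×10⁻⁵ × 1.203 m × 44.2 = 1.0103×10⁻³ m = 1.0103 mm
nickel: ΔL = 13.0×10⁻⁶ × 1.203 m × 44.2 = 6.9124×10⁻⁴ m = 0.69124 mm
difference = 1.0103 − 0.69124 = 0.31906 mm

0.319 mm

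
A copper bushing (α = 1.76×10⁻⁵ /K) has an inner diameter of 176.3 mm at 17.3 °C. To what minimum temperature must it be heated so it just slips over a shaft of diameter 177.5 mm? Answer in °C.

Required Δd = 177.5 − 176.3 = 1.2 mm
Δd = αd₀ΔT ⇒ ΔT = Δd/(αd₀) = 1.2 / (1.76×10⁻⁵ × 176.3) = 386.74 K
T_min = 17.3 + 386.74 = 404.04 °C

T = 404 °C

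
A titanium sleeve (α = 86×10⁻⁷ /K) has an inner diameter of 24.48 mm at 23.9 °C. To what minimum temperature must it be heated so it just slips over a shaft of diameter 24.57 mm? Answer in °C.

T = 451 °C

Required Δd = 24.57 − 24.48 = 0.09 mm
Δd = αd₀ΔT ⇒ ΔT = Δd/(αd₀) = 0.09 / (86×10⁻⁷ × 24.48) = 427.50 K
T_min = 23.9 + 427.50 = 451.40 °C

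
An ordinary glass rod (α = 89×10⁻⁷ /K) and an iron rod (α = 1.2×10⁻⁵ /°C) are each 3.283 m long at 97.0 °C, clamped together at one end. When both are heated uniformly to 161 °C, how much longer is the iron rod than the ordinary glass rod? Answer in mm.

ΔT = 64.0 K
ordinary glass: ΔL = 89×10⁻⁷ × 3.283 m × 64.0 = 1.8700×10⁻³ m = 1.8700 mm
iron: ΔL = 1.2×10⁻⁵ × 3.283 m × 64.0 = 2.5213×10⁻³ m = 2.5213 mm
difference = 2.5213 − 1.8700 = 0.6513 mm

0.651 mm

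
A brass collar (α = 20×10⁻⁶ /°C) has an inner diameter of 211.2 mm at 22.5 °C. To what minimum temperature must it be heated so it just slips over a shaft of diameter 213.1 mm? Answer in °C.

T = 472 °C

Required Δd = 213.1 − 211.2 = 1.9 mm
Δd = αd₀ΔT ⇒ ΔT = Δd/(αd₀) = 1.9 / (20×10⁻⁶ × 211.2) = 449.81 K
T_min = 22.5 + 449.81 = 472.31 °C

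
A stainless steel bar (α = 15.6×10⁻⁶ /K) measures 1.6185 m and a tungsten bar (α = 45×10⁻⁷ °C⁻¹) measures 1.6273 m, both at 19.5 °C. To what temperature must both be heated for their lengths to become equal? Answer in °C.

Equal length when α₁L₁ΔT − α₂L₂ΔT = L₂ − L₁ = 8.80×10⁻³ m
α₁L₁ = 2.52486×10⁻⁵, α₂L₂ = 7.32285×10⁻⁶ → Δ(αL) = 1.792575×10⁻⁵ m/K
ΔT = 8.80×10⁻³ / 1.792575×10⁻⁵ = 490.914 K, so T = 19.5 + 490.914 = 510.414 °C

T = 510.4 °C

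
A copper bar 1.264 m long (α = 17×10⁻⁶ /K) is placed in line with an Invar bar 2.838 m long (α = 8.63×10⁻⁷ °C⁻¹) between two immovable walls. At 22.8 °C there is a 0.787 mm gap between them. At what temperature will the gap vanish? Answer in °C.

α₁L₁ = 2.1488×10⁻⁵ m/K, α₂L₂ = 2.449194×10⁻⁶ m/K → total 2.3937194×10⁻⁵ m/K
ΔT = g/(α₁L₁+α₂L₂) = 7.87×10⁻⁴ / 2.3937194×10⁻⁵ = 32.878 K
T = 22.8 + 32.878 = 55.678 °C

T = 55.7 °C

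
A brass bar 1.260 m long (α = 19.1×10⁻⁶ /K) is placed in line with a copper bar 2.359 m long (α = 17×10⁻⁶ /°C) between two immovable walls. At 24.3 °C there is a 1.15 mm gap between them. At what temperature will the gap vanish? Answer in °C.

α₁L₁ = 2.4066×10⁻⁵ m/K, α₂L₂ = 4.0103×10⁻⁵ m/K → total 6.4169×10⁻⁵ m/K
ΔT = g/(α₁L₁+α₂L₂) = 1.15×10⁻³ / 6.4169×10⁻⁵ = 17.921 K
T = 24.3 + 17.921 = 42.221 °C

T = 42.2 °C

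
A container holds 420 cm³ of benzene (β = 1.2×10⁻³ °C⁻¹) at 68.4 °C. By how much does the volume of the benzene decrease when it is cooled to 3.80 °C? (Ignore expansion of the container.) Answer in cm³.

ΔV = 32.6 cm³

|ΔT| = |3.80 − 68.4| = 64.60 K
ΔV = βV₀ΔT = (1.2×10⁻³)(420)(64.60) = 32.6 cm³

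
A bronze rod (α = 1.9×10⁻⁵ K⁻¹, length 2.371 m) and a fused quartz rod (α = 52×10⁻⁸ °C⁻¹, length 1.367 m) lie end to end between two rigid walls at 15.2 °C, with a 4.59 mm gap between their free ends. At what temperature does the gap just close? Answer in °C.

α₁L₁ = 4.5049×10⁻⁵ m/K, α₂L₂ = 7.1084×10⁻⁷ m/K → total 4.575984×10⁻⁵ m/K
ΔT = g/(α₁L₁+α₂L₂) = 4.59×10⁻³ / 4.575984×10⁻⁵ = 100.31 K
T = 15.2 + 100.31 = 115.51 °C

T = 116 °C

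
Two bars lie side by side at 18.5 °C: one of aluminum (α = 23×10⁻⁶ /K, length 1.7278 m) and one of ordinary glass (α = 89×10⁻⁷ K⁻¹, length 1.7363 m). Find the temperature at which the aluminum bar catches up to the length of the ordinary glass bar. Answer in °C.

T = 368.5 °C

Equal length when α₁L₁ΔT − α₂L₂ΔT = L₂ − L₁ = 8.50×10⁻³ m
α₁L₁ = 3.97394×10⁻⁵, α₂L₂ = 1.545307×10⁻⁵ → Δ(αL) = 2.428633×10⁻⁵ m/K
ΔT = 8.50×10⁻³ / 2.428633×10⁻⁵ = 349.991 K, so T = 18.5 + 349.991 = 368.491 °C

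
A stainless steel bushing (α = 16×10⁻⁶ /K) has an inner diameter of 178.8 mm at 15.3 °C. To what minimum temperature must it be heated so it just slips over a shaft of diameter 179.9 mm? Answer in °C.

Required Δd = 179.9 − 178.8 = 1.1 mm
Δd = αd₀ΔT ⇒ ΔT = Δd/(αd₀) = 1.1 / (16×10⁻⁶ × 178.8) = 384.51 K
T_min = 15.3 + 384.51 = 399.81 °C

T = 400 °C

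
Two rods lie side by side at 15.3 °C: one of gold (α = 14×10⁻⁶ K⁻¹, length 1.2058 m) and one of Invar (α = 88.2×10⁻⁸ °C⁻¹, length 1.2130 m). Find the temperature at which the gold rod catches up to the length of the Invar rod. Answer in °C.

T = 470.7 °C

Equal length when α₁L₁ΔT − α₂L₂ΔT = L₂ − L₁ = 7.20×10⁻³ m
α₁L₁ = 1.68812×10⁻⁵, α₂L₂ = 1.069866×10⁻⁶ → Δ(αL) = 1.5811334×10⁻⁵ m/K
ΔT = 7.20×10⁻³ / 1.5811334×10⁻⁵ = 455.370 K, so T = 15.3 + 455.370 = 470.670 °C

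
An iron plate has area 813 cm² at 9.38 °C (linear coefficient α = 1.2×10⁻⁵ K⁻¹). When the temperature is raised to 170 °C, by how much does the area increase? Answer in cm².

Area coefficient ≈ 2α; |ΔT| = 160.62 K
ΔA = 2αA₀ΔT = 2(1.2×10⁻⁵)(813)(160.62) = 3.13 cm²

ΔA = 3.13 cm²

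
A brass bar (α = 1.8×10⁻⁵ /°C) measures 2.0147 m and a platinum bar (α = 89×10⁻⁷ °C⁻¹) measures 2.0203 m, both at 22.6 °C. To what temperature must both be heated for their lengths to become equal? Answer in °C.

Equal length when α₁L₁ΔT − α₂L₂ΔT = L₂ − L₁ = 5.60×10⁻³ m
α₁L₁ = 3.62646×10⁻⁵, α₂L₂ = 1.798067×10⁻⁵ → Δ(αL) = 1.828393×10⁻⁵ m/K
ΔT = 5.60×10⁻³ / 1.828393×10⁻⁵ = 306.280 K, so T = 22.6 + 306.280 = 328.880 °C

T = 328.9 °C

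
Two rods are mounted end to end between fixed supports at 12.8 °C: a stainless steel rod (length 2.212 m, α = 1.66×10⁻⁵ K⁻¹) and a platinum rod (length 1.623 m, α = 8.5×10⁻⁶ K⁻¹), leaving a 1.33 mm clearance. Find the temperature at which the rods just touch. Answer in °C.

T = 39.1 °C

Gap closes when ΔL₁ + ΔL₂ = 1.33 mm = 1.33×10⁻³ m
(α₁L₁ + α₂L₂)ΔT = g
α₁L₁ + α₂L₂ = 1.66×10⁻⁵×2.212 + 8.5×10⁻⁶×1.623 = 5.05147×10⁻⁵ m/K
ΔT = 1.33×10⁻³ / 5.05147×10⁻⁵ = 26.329 K
T = 12.8 + 26.329 = 39.129 °C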